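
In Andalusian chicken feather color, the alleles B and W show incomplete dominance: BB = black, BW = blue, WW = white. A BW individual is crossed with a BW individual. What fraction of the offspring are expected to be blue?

Punnett square for BW × BW:
Offspring genotypes: 1 BB, 2 BW, 1 WW
Phenotype counts: 1 black, 2 blue, 1 white
blue: 2 out of 4
Probability: 2/4 = 1/2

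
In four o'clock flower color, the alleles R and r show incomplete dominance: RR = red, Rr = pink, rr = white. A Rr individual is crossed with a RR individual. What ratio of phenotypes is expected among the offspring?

Punnett square for Rr × RR:
Offspring genotypes: 2 RR, 2 Rr
Phenotype counts: 2 red, 2 pink
Ratio: 1 red : 1 pink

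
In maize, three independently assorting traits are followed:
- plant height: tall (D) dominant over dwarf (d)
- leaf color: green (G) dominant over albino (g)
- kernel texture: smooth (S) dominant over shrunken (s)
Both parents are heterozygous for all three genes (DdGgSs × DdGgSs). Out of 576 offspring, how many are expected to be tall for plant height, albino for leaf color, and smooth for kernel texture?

Trihybrid cross: DdGgSs × DdGgSs
Each trait segregates independently with a 3:1 phenotypic ratio, so each gene contributes 3/4 (dominant) or 1/4 (recessive).
Target: tall (plant height), albino (leaf color), smooth (kernel texture)
Probability = product of independent per-trait probabilities
= 3/4 × 1/4 × 3/4 = 9/64
Expected count = 9/64 × 576 = 81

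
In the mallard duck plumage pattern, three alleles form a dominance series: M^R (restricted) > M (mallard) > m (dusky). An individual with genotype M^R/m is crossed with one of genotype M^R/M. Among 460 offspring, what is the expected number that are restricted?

Cross: M^R/m × M^R/M
Allele dominance: M^R > M > m
Offspring genotypes: 1 M^R/M^R, 1 M^R/M, 1 M^R/m, 1 M/m
Phenotype counts: 3 restricted, 1 mallard
restricted: 3 out of 4 → fraction 3/4
Expected count = 3/4 × 460 = 345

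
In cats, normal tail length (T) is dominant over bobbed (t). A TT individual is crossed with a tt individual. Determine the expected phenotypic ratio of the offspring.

Punnett square for TT × tt:
Offspring genotypes: 4 Tt
normal: 4, bobbed: 0
Ratio: all normal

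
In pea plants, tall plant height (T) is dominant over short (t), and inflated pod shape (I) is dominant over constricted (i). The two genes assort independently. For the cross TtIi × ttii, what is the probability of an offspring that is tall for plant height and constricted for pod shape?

Dihybrid cross TtIi × ttii — consider each gene separately:
plant height: Tt × tt → 2 Tt, 2 tt → 2 T_ : 2 tt (out of 4)
pod shape: Ii × ii → 2 Ii, 2 ii → 2 I_ : 2 ii (out of 4)
Looking for: tall (T_) and constricted (ii)
P(tall) = 2/4, P(constricted) = 2/4
P(both) = 2/4 × 2/4 = 4/16 = 1/4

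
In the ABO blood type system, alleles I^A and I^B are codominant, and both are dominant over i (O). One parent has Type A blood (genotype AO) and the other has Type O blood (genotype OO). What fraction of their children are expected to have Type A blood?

Cross: AO × OO
Possible offspring genotypes: 2 AO, 2 OO
Blood type counts: 2 Type A, 2 Type O
Probability of Type A: 2/4 = 1/2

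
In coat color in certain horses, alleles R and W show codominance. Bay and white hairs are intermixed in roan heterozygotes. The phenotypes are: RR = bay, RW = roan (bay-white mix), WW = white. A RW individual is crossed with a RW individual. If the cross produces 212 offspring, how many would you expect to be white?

Punnett square for RW × RW:
Offspring genotypes: 1 RR, 2 RW, 1 WW
Phenotype counts: 1 bay, 2 roan (bay-white mix), 1 white
white: 1 out of 4 → fraction 1/4
Expected count = 1/4 × 212 = 53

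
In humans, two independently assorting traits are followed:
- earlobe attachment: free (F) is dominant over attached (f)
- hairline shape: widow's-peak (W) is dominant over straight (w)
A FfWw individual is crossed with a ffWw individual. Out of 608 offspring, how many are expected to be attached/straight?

Dihybrid cross FfWw × ffWw — consider each gene separately:
earlobe attachment: Ff × ff → 2 Ff, 2 ff → 2 F_ : 2 ff (out of 4)
hairline shape: Ww × Ww → 1 WW, 2 Ww, 1 ww → 3 W_ : 1 ww (out of 4)
Combine (counts out of 4 × 4 = 16): free/widow's-peak (F_W_) = 2×3 = 6; free/straight (F_ww) = 2×1 = 2; attached/widow's-peak (ffW_) = 2×3 = 6; attached/straight (ffww) = 2×1 = 2
Phenotype counts (out of 16): 6 free/widow's-peak, 2 free/straight, 6 attached/widow's-peak, 2 attached/straight
attached/straight: 2 out of 16 → fraction 1/8
Expected count = 1/8 × 608 = 76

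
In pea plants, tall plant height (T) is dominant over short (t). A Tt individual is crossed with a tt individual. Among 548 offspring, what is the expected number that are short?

Punnett square for Tt × tt:
Offspring genotypes: 2 Tt, 2 tt
tall: 2, short: 2
short: 2 out of 4 → fraction 1/2
Expected count = 1/2 × 548 = 274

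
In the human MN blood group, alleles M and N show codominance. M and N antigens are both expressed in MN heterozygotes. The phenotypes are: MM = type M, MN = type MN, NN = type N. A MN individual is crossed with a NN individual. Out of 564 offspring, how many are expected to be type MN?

Punnett square for MN × NN:
Offspring genotypes: 2 MN, 2 NN
Phenotype counts: 2 type MN, 2 type N
type MN: 2 out of 4 → fraction 1/2
Expected count = 1/2 × 564 = 282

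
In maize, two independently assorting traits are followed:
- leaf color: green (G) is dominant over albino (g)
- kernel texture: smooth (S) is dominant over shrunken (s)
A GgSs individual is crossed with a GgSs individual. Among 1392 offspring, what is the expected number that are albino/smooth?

Dihybrid cross GgSs × GgSs — consider each gene separately:
leaf color: Gg × Gg → 1 GG, 2 Gg, 1 gg → 3 G_ : 1 gg (out of 4)
kernel texture: Ss × Ss → 1 SS, 2 Ss, 1 ss → 3 S_ : 1 ss (out of 4)
Combine (counts out of 4 × 4 = 16): green/smooth (G_S_) = 3×3 = 9; green/shrunken (G_ss) = 3×1 = 3; albino/smooth (ggS_) = 1×3 = 3; albino/shrunken (ggss) = 1×1 = 1
Phenotype counts (out of 16): 9 green/smooth, 3 green/shrunken, 3 albino/smooth, 1 albino/shrunken
albino/smooth: 3 out of 16 → fraction 3/16
Expected count = 3/16 × 1392 = 261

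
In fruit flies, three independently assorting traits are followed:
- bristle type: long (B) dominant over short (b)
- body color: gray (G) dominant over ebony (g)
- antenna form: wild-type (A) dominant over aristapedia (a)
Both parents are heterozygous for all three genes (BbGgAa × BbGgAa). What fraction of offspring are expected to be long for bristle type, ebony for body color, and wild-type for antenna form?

Trihybrid cross: BbGgAa × BbGgAa
Each trait segregates independently with a 3:1 phenotypic ratio, so each gene contributes 3/4 (dominant) or 1/4 (recessive).
Target: long (bristle type), ebony (body color), wild-type (antenna form)
Probability = product of independent per-trait probabilities
= 3/4 × 1/4 × 3/4 = 9/64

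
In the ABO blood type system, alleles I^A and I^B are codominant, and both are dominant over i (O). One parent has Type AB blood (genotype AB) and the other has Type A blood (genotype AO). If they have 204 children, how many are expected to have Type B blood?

Cross: AB × AO
Possible offspring genotypes: 1 AA, 1 AO, 1 AB, 1 BO
Blood type counts: 2 Type A, 1 Type AB, 1 Type B
Probability of Type B: 1/4
Expected count = 1/4 × 204 = 51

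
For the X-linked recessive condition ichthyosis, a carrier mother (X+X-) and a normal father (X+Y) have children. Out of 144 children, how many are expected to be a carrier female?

Cross: X+X- × X+Y
Offspring: 1 X+X+, 1 X+Y, 1 X+X-, 1 X-Y
Probability of a carrier female: 1/4
Expected count = 1/4 × 144 = 36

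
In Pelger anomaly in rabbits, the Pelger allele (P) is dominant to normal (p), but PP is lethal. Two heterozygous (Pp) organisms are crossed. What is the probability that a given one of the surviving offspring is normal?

Cross: Pp × Pp
Punnett square offspring (before lethality): 1 PP, 2 Pp, 1 pp
The PP genotype is lethal (embryos die); surviving offspring: 2 Pp, 1 pp
normal: 1 out of 3
Probability: 1/3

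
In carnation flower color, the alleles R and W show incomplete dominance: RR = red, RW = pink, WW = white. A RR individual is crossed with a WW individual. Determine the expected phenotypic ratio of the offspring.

Punnett square for RR × WW:
Offspring genotypes: 4 RW
Phenotype counts: 4 pink
Ratio: all pink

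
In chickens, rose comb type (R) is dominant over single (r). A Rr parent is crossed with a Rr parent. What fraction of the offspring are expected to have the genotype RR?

Punnett square for Rr × Rr:
Offspring genotypes: 1 RR, 2 Rr, 1 rr
Total offspring: 4
Count with target: 1
Probability: 1/4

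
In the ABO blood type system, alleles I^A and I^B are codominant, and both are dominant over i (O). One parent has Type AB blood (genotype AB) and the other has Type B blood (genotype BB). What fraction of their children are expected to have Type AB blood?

Cross: AB × BB
Possible offspring genotypes: 2 AB, 2 BB
Blood type counts: 2 Type AB, 2 Type B
Probability of Type AB: 2/4 = 1/2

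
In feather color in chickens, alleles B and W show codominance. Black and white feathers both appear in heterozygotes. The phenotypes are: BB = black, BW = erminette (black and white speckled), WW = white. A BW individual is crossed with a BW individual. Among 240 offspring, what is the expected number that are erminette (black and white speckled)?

Punnett square for BW × BW:
Offspring genotypes: 1 BB, 2 BW, 1 WW
Phenotype counts: 1 black, 2 erminette (black and white speckled), 1 white
erminette (black and white speckled): 2 out of 4 → fraction 1/2
Expected count = 1/2 × 240 = 120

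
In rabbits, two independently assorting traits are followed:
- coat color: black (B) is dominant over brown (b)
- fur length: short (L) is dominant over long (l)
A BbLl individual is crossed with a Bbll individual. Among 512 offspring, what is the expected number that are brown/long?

Dihybrid cross BbLl × Bbll — consider each gene separately:
coat color: Bb × Bb → 1 BB, 2 Bb, 1 bb → 3 B_ : 1 bb (out of 4)
fur length: Ll × ll → 2 Ll, 2 ll → 2 L_ : 2 ll (out of 4)
Combine (counts out of 4 × 4 = 16): black/short (B_L_) = 3×2 = 6; black/long (B_ll) = 3×2 = 6; brown/short (bbL_) = 1×2 = 2; brown/long (bbll) = 1×2 = 2
Phenotype counts (out of 16): 6 black/short, 6 black/long, 2 brown/short, 2 brown/long
brown/long: 2 out of 16 → fraction 1/8
Expected count = 1/8 × 512 = 64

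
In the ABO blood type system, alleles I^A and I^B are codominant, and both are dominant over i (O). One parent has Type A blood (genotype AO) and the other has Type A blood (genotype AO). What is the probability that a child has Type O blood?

Cross: AO × AO
Possible offspring genotypes: 1 AA, 2 AO, 1 OO
Blood type counts: 3 Type A, 1 Type O
Probability of Type O: 1/4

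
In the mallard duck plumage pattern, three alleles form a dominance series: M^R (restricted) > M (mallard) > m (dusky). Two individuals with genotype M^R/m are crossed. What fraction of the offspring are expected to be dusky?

Cross: M^R/m × M^R/m
Allele dominance: M^R > M > m
Offspring genotypes: 1 M^R/M^R, 2 M^R/m, 1 m/m
Phenotype counts: 3 restricted, 1 dusky
dusky: 1 out of 4
Probability: 1/4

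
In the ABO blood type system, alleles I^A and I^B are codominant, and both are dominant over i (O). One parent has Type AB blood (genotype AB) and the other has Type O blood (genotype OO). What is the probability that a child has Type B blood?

Cross: AB × OO
Possible offspring genotypes: 2 AO, 2 BO
Blood type counts: 2 Type A, 2 Type B
Probability of Type B: 2/4 = 1/2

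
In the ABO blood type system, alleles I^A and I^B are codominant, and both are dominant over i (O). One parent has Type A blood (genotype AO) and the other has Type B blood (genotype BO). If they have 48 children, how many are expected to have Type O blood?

Cross: AO × BO
Possible offspring genotypes: 1 AB, 1 AO, 1 BO, 1 OO
Blood type counts: 1 Type AB, 1 Type A, 1 Type B, 1 Type O
Probability of Type O: 1/4
Expected count = 1/4 × 48 = 12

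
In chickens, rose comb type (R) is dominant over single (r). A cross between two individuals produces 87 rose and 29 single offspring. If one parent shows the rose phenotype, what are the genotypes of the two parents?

Observed offspring: 87 rose, 29 single
The observed ratio simplifies to 3:1. Single (rr) offspring appear, so each parent must contribute one r allele. The parent stated to show rose carries R, so it is Rr. The other parent is then either Rr or rr: Rr × rr would give a 1:1 split, whereas Rr × Rr gives 3:1 — matching the data. So both parents are heterozygous (Rr × Rr).
Parent genotypes: Rr × Rr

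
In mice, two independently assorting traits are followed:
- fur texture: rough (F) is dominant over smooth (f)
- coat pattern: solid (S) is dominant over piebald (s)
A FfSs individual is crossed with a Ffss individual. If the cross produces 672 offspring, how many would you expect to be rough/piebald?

Dihybrid cross FfSs × Ffss — consider each gene separately:
fur texture: Ff × Ff → 1 FF, 2 Ff, 1 ff → 3 F_ : 1 ff (out of 4)
coat pattern: Ss × ss → 2 Ss, 2 ss → 2 S_ : 2 ss (out of 4)
Combine (counts out of 4 × 4 = 16): rough/solid (F_S_) = 3×2 = 6; rough/piebald (F_ss) = 3×2 = 6; smooth/solid (ffS_) = 1×2 = 2; smooth/piebald (ffss) = 1×2 = 2
Phenotype counts (out of 16): 6 rough/solid, 6 rough/piebald, 2 smooth/solid, 2 smooth/piebald
rough/piebald: 6 out of 16 → fraction 3/8
Expected count = 3/8 × 672 = 252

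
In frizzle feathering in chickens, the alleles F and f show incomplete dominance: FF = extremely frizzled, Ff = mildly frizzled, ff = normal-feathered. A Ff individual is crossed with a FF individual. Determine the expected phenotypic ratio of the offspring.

Punnett square for Ff × FF:
Offspring genotypes: 2 FF, 2 Ff
Phenotype counts: 2 extremely frizzled, 2 mildly frizzled
Ratio: 1 extremely frizzled : 1 mildly frizzled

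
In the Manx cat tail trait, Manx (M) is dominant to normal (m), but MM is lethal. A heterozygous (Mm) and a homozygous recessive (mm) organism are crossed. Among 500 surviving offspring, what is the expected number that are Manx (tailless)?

Cross: Mm × mm
Punnett square offspring (before lethality): 2 Mm, 2 mm
No MM offspring are produced in this cross.
Manx (tailless): 2 out of 4 → fraction 1/2
Expected count = 1/2 × 500 = 250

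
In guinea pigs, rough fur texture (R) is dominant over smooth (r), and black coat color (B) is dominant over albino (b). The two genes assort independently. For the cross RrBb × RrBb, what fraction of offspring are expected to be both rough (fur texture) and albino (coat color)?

Dihybrid cross RrBb × RrBb — consider each gene separately:
fur texture: Rr × Rr → 1 RR, 2 Rr, 1 rr → 3 R_ : 1 rr (out of 4)
coat color: Bb × Bb → 1 BB, 2 Bb, 1 bb → 3 B_ : 1 bb (out of 4)
Looking for: rough (R_) and albino (bb)
P(rough) = 3/4, P(albino) = 1/4
P(both) = 3/4 × 1/4 = 3/16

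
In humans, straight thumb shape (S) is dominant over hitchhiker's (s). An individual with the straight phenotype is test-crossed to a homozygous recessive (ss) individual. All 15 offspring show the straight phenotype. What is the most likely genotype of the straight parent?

Test cross: ? × ss
All offspring are straight.
If the unknown parent were heterozygous (Ss), about half of 15 offspring would be hitchhiker's; none are. The unknown parent is most likely homozygous dominant (SS).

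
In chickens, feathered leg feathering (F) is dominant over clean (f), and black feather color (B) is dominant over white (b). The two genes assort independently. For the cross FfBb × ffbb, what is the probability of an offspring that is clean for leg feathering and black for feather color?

Dihybrid cross FfBb × ffbb — consider each gene separately:
leg feathering: Ff × ff → 2 Ff, 2 ff → 2 F_ : 2 ff (out of 4)
feather color: Bb × bb → 2 Bb, 2 bb → 2 B_ : 2 bb (out of 4)
Looking for: clean (ff) and black (B_)
P(clean) = 2/4, P(black) = 2/4
P(both) = 2/4 × 2/4 = 4/16 = 1/4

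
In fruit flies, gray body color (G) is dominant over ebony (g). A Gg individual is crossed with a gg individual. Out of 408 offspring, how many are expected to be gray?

Punnett square for Gg × gg:
Offspring genotypes: 2 Gg, 2 gg
gray: 2, ebony: 2
gray: 2 out of 4 → fraction 1/2
Expected count = 1/2 × 408 = 204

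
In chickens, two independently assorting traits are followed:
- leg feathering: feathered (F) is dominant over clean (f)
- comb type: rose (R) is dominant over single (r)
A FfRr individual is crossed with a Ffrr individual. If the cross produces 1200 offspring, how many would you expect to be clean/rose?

Dihybrid cross FfRr × Ffrr — consider each gene separately:
leg feathering: Ff × Ff → 1 FF, 2 Ff, 1 ff → 3 F_ : 1 ff (out of 4)
comb type: Rr × rr → 2 Rr, 2 rr → 2 R_ : 2 rr (out of 4)
Combine (counts out of 4 × 4 = 16): feathered/rose (F_R_) = 3×2 = 6; feathered/single (F_rr) = 3×2 = 6; clean/rose (ffR_) = 1×2 = 2; clean/single (ffrr) = 1×2 = 2
Phenotype counts (out of 16): 6 feathered/rose, 6 feathered/single, 2 clean/rose, 2 clean/single
clean/rose: 2 out of 16 → fraction 1/8
Expected count = 1/8 × 1200 = 150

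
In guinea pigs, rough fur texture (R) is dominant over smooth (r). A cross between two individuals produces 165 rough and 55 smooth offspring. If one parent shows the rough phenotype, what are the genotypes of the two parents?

Observed offspring: 165 rough, 55 smooth
The observed ratio simplifies to 3:1. Smooth (rr) offspring appear, so each parent must contribute one r allele. The parent stated to show rough carries R, so it is Rr. The other parent is then either Rr or rr: Rr × rr would give a 1:1 split, whereas Rr × Rr gives 3:1 — matching the data. So both parents are heterozygous (Rr × Rr).
Parent genotypes: Rr × Rr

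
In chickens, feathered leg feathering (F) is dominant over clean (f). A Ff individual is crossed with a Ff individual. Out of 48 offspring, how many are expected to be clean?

Punnett square for Ff × Ff:
Offspring genotypes: 1 FF, 2 Ff, 1 ff
feathered: 3, clean: 1
clean: 1 out of 4 → fraction 1/4
Expected count = 1/4 × 48 = 12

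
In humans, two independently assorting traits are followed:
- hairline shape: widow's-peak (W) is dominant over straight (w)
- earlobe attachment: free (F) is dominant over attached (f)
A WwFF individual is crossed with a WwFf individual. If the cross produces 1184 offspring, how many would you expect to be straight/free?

Dihybrid cross WwFF × WwFf — consider each gene separately:
hairline shape: Ww × Ww → 1 WW, 2 Ww, 1 ww → 3 W_ : 1 ww (out of 4)
earlobe attachment: FF × Ff → 2 FF, 2 Ff → 4 F_ (out of 4)
Combine (counts out of 4 × 4 = 16): widow's-peak/free (W_F_) = 3×4 = 12; straight/free (wwF_) = 1×4 = 4
Phenotype counts (out of 16): 12 widow's-peak/free, 4 straight/free
straight/free: 4 out of 16 → fraction 1/4
Expected count = 1/4 × 1184 = 296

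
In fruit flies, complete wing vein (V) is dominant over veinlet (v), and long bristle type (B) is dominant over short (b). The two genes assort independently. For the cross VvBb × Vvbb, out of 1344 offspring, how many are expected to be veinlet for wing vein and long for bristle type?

Dihybrid cross VvBb × Vvbb — consider each gene separately:
wing vein: Vv × Vv → 1 VV, 2 Vv, 1 vv → 3 V_ : 1 vv (out of 4)
bristle type: Bb × bb → 2 Bb, 2 bb → 2 B_ : 2 bb (out of 4)
Looking for: veinlet (vv) and long (B_)
P(veinlet) = 1/4, P(long) = 2/4
P(both) = 1/4 × 2/4 = 2/16 = 1/8
Expected count = 1/8 × 1344 = 168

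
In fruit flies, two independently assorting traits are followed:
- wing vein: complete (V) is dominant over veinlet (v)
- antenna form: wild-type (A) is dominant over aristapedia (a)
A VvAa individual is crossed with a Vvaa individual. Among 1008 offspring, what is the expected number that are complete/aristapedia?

Dihybrid cross VvAa × Vvaa — consider each gene separately:
wing vein: Vv × Vv → 1 VV, 2 Vv, 1 vv → 3 V_ : 1 vv (out of 4)
antenna form: Aa × aa → 2 Aa, 2 aa → 2 A_ : 2 aa (out of 4)
Combine (counts out of 4 × 4 = 16): complete/wild-type (V_A_) = 3×2 = 6; complete/aristapedia (V_aa) = 3×2 = 6; veinlet/wild-type (vvA_) = 1×2 = 2; veinlet/aristapedia (vvaa) = 1×2 = 2
Phenotype counts (out of 16): 6 complete/wild-type, 6 complete/aristapedia, 2 veinlet/wild-type, 2 veinlet/aristapedia
complete/aristapedia: 6 out of 16 → fraction 3/8
Expected count = 3/8 × 1008 = 378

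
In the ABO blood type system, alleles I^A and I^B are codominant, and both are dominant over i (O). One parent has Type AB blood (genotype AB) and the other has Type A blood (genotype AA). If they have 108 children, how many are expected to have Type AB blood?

Cross: AB × AA
Possible offspring genotypes: 2 AA, 2 AB
Blood type counts: 2 Type A, 2 Type AB
Probability of Type AB: 2/4 = 1/2
Expected count = 1/2 × 108 = 54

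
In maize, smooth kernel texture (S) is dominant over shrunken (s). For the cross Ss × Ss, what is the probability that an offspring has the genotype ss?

Punnett square for Ss × Ss:
Offspring genotypes: 1 SS, 2 Ss, 1 ss
Total offspring: 4
Count with target: 1
Probability: 1/4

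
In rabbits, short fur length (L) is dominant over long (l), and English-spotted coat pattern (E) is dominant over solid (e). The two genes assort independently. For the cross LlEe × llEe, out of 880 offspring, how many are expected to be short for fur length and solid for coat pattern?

Dihybrid cross LlEe × llEe — consider each gene separately:
fur length: Ll × ll → 2 Ll, 2 ll → 2 L_ : 2 ll (out of 4)
coat pattern: Ee × Ee → 1 EE, 2 Ee, 1 ee → 3 E_ : 1 ee (out of 4)
Looking for: short (L_) and solid (ee)
P(short) = 2/4, P(solid) = 1/4
P(both) = 2/4 × 1/4 = 2/16 = 1/8
Expected count = 1/8 × 880 = 110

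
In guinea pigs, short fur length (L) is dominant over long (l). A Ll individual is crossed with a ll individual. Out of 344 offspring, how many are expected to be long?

Punnett square for Ll × ll:
Offspring genotypes: 2 Ll, 2 ll
short: 2, long: 2
long: 2 out of 4 → fraction 1/2
Expected count = 1/2 × 344 = 172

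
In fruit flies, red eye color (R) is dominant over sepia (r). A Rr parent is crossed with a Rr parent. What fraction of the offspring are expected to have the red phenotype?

Punnett square for Rr × Rr:
Offspring genotypes: 1 RR, 2 Rr, 1 rr
Total offspring: 4
Count with target: 3
Probability: 3/4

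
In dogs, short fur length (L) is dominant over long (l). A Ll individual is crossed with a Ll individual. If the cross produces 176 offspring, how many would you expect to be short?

Punnett square for Ll × Ll:
Offspring genotypes: 1 LL, 2 Ll, 1 ll
short: 3, long: 1
short: 3 out of 4 → fraction 3/4
Expected count = 3/4 × 176 = 132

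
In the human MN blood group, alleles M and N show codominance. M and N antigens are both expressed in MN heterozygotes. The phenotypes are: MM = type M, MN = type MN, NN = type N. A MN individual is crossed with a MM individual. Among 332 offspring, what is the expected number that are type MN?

Punnett square for MN × MM:
Offspring genotypes: 2 MM, 2 MN
Phenotype counts: 2 type M, 2 type MN
type MN: 2 out of 4 → fraction 1/2
Expected count = 1/2 × 332 = 166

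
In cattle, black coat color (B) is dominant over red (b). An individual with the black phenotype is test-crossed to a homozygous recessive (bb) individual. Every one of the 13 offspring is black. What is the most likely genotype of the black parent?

Test cross: ? × bb
All offspring are black.
If the unknown parent were heterozygous (Bb), about half of 13 offspring would be red; none are. The unknown parent is most likely homozygous dominant (BB).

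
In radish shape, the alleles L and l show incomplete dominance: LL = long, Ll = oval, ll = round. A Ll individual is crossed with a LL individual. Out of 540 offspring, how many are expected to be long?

Punnett square for Ll × LL:
Offspring genotypes: 2 LL, 2 Ll
Phenotype counts: 2 long, 2 oval
long: 2 out of 4 → fraction 1/2
Expected count = 1/2 × 540 = 270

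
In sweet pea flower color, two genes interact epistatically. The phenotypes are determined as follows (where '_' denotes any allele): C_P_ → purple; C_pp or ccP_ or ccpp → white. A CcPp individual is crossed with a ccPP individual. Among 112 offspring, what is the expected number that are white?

Cross: CcPp × ccPP — consider each gene separately:
C gene: Cc × cc → 2 Cc, 2 cc → 2 C_ : 2 cc (out of 4)
P gene: Pp × PP → 2 PP, 2 Pp → 4 P_ (out of 4)
Genotype classes (out of 4 × 4 = 16): C_P_ = 2×4 = 8; ccP_ = 2×4 = 8
Apply the phenotype rules: C_P_ (8) → purple; ccP_ (8) → white
Phenotype counts (out of 16): 8 purple, 8 white
white: 8 out of 16 → fraction 1/2
Expected count = 1/2 × 112 = 56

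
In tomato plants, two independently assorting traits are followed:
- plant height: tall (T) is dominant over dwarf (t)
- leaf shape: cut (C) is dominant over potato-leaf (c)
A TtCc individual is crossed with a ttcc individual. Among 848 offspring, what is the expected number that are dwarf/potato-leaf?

Dihybrid cross TtCc × ttcc — consider each gene separately:
plant height: Tt × tt → 2 Tt, 2 tt → 2 T_ : 2 tt (out of 4)
leaf shape: Cc × cc → 2 Cc, 2 cc → 2 C_ : 2 cc (out of 4)
Combine (counts out of 4 × 4 = 16): tall/cut (T_C_) = 2×2 = 4; tall/potato-leaf (T_cc) = 2×2 = 4; dwarf/cut (ttC_) = 2×2 = 4; dwarf/potato-leaf (ttcc) = 2×2 = 4
Phenotype counts (out of 16): 4 tall/cut, 4 tall/potato-leaf, 4 dwarf/cut, 4 dwarf/potato-leaf
dwarf/potato-leaf: 4 out of 16 → fraction 1/4
Expected count = 1/4 × 848 = 212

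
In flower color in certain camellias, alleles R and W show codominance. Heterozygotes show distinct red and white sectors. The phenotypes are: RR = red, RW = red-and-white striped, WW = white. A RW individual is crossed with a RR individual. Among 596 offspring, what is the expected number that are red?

Punnett square for RW × RR:
Offspring genotypes: 2 RR, 2 RW
Phenotype counts: 2 red, 2 red-and-white striped
red: 2 out of 4 → fraction 1/2
Expected count = 1/2 × 596 = 298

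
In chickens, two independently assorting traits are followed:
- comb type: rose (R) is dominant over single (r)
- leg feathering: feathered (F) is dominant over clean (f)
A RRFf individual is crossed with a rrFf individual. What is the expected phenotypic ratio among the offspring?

Dihybrid cross RRFf × rrFf — consider each gene separately:
comb type: RR × rr → 4 Rr → 4 R_ (out of 4)
leg feathering: Ff × Ff → 1 FF, 2 Ff, 1 ff → 3 F_ : 1 ff (out of 4)
Combine (counts out of 4 × 4 = 16): rose/feathered (R_F_) = 4×3 = 12; rose/clean (R_ff) = 4×1 = 4
Phenotype counts (out of 16): 12 rose/feathered, 4 rose/clean
Ratio: 3 rose/feathered : 1 rose/clean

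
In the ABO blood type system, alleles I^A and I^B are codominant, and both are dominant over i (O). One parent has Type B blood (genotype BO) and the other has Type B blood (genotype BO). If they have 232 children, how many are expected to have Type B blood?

Cross: BO × BO
Possible offspring genotypes: 1 BB, 2 BO, 1 OO
Blood type counts: 3 Type B, 1 Type O
Probability of Type B: 3/4
Expected count = 3/4 × 232 = 174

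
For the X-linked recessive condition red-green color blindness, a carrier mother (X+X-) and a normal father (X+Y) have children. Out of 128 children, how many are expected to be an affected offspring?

Cross: X+X- × X+Y
Offspring: 1 X+X+, 1 X+Y, 1 X+X-, 1 X-Y
Probability of an affected offspring: 1/4
Expected count = 1/4 × 128 = 32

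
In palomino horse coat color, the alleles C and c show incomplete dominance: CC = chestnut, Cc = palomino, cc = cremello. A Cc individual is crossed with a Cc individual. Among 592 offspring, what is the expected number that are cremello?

Punnett square for Cc × Cc:
Offspring genotypes: 1 CC, 2 Cc, 1 cc
Phenotype counts: 1 chestnut, 2 palomino, 1 cremello
cremello: 1 out of 4 → fraction 1/4
Expected count = 1/4 × 592 = 148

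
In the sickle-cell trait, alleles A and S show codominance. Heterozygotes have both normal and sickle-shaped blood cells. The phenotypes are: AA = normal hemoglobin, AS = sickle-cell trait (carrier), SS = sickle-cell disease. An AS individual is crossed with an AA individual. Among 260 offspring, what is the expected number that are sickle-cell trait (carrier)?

Punnett square for AS × AA:
Offspring genotypes: 2 AA, 2 AS
Phenotype counts: 2 normal hemoglobin, 2 sickle-cell trait (carrier)
sickle-cell trait (carrier): 2 out of 4 → fraction 1/2
Expected count = 1/2 × 260 = 130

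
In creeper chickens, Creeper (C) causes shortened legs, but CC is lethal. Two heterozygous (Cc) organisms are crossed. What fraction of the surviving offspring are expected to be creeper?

Cross: Cc × Cc
Punnett square offspring (before lethality): 1 CC, 2 Cc, 1 cc
The CC genotype is lethal (embryos die); surviving offspring: 2 Cc, 1 cc
creeper: 2 out of 3
Probability: 2/3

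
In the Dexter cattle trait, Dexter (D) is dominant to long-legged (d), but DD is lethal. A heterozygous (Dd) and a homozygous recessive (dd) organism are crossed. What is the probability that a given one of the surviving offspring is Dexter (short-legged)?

Cross: Dd × dd
Punnett square offspring (before lethality): 2 Dd, 2 dd
No DD offspring are produced in this cross.
Dexter (short-legged): 2 out of 4
Probability: 2/4 = 1/2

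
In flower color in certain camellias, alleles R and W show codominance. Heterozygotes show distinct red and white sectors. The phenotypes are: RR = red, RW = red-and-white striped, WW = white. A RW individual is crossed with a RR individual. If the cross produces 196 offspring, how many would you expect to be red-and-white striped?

Punnett square for RW × RR:
Offspring genotypes: 2 RR, 2 RW
Phenotype counts: 2 red, 2 red-and-white striped
red-and-white striped: 2 out of 4 → fraction 1/2
Expected count = 1/2 × 196 = 98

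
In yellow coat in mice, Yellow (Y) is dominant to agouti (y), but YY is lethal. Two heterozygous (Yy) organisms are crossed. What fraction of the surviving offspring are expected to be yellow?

Cross: Yy × Yy
Punnett square offspring (before lethality): 1 YY, 2 Yy, 1 yy
The YY genotype is lethal (embryos die); surviving offspring: 2 Yy, 1 yy
yellow: 2 out of 3
Probability: 2/3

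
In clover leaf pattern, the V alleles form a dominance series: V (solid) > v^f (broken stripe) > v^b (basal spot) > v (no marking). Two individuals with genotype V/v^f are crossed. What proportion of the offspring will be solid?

Cross: V/v^f × V/v^f
Allele dominance: V > v^f > v^b > v
Offspring genotypes: 1 V/V, 2 V/v^f, 1 v^f/v^f
Phenotype counts: 3 solid, 1 broken stripe
solid: 3 out of 4
Probability: 3/4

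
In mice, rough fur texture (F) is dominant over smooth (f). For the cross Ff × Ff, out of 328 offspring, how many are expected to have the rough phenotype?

Punnett square for Ff × Ff:
Offspring genotypes: 1 FF, 2 Ff, 1 ff
Total offspring: 4
Count with target: 3
Probability: 3/4
Expected count = 3/4 × 328 = 246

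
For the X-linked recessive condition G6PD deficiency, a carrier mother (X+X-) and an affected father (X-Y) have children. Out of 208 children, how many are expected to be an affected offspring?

Cross: X+X- × X-Y
Offspring: 1 X+X-, 1 X+Y, 1 X-X-, 1 X-Y
Probability of an affected offspring: 2/4 = 1/2
Expected count = 1/2 × 208 = 104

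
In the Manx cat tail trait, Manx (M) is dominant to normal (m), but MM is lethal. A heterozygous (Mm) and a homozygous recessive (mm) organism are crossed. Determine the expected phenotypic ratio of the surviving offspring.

Cross: Mm × mm
Punnett square offspring (before lethality): 2 Mm, 2 mm
No MM offspring are produced in this cross.
Ratio: 1 Manx (tailless) : 1 normal-tailed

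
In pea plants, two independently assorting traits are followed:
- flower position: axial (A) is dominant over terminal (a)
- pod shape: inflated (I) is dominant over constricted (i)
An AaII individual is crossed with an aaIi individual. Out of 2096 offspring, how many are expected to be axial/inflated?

Dihybrid cross AaII × aaIi — consider each gene separately:
flower position: Aa × aa → 2 Aa, 2 aa → 2 A_ : 2 aa (out of 4)
pod shape: II × Ii → 2 II, 2 Ii → 4 I_ (out of 4)
Combine (counts out of 4 × 4 = 16): axial/inflated (A_I_) = 2×4 = 8; terminal/inflated (aaI_) = 2×4 = 8
Phenotype counts (out of 16): 8 axial/inflated, 8 terminal/inflated
axial/inflated: 8 out of 16 → fraction 1/2
Expected count = 1/2 × 2096 = 1048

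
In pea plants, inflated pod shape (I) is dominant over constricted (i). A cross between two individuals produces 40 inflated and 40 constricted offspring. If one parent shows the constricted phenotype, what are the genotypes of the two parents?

Observed offspring: 40 inflated, 40 constricted
The observed ratio simplifies to 1:1. One parent shows constricted, so its genotype must be ii. A 1:1 offspring split requires the other parent to be heterozygous (Ii).
Parent genotypes: ii × Ii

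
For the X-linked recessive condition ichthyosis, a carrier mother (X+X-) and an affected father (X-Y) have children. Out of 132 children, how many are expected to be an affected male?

Cross: X+X- × X-Y
Offspring: 1 X+X-, 1 X+Y, 1 X-X-, 1 X-Y
Probability of an affected male: 1/4
Expected count = 1/4 × 132 = 33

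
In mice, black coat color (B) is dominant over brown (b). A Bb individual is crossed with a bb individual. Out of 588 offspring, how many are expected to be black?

Punnett square for Bb × bb:
Offspring genotypes: 2 Bb, 2 bb
black: 2, brown: 2
black: 2 out of 4 → fraction 1/2
Expected count = 1/2 × 588 = 294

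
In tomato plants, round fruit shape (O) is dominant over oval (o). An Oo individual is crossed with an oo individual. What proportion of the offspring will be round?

Punnett square for Oo × oo:
Offspring genotypes: 2 Oo, 2 oo
round: 2, oval: 2
round: 2 out of 4
Probability: 2/4 = 1/2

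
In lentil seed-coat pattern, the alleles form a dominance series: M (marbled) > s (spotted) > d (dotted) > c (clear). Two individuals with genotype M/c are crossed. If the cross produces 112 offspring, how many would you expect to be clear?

Cross: M/c × M/c
Allele dominance: M > s > d > c
Offspring genotypes: 1 M/M, 2 M/c, 1 c/c
Phenotype counts: 3 marbled, 1 clear
clear: 1 out of 4 → fraction 1/4
Expected count = 1/4 × 112 = 28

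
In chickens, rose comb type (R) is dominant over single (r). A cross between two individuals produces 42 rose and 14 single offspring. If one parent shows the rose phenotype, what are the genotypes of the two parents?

Observed offspring: 42 rose, 14 single
The observed ratio simplifies to 3:1. Single (rr) offspring appear, so each parent must contribute one r allele. The parent stated to show rose carries R, so it is Rr. The other parent is then either Rr or rr: Rr × rr would give a 1:1 split, whereas Rr × Rr gives 3:1 — matching the data. So both parents are heterozygous (Rr × Rr).
Parent genotypes: Rr × Rr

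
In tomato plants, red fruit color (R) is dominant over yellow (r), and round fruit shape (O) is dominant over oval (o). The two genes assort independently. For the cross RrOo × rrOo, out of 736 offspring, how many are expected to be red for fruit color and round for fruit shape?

Dihybrid cross RrOo × rrOo — consider each gene separately:
fruit color: Rr × rr → 2 Rr, 2 rr → 2 R_ : 2 rr (out of 4)
fruit shape: Oo × Oo → 1 OO, 2 Oo, 1 oo → 3 O_ : 1 oo (out of 4)
Looking for: red (R_) and round (O_)
P(red) = 2/4, P(round) = 3/4
P(both) = 2/4 × 3/4 = 6/16 = 3/8
Expected count = 3/8 × 736 = 276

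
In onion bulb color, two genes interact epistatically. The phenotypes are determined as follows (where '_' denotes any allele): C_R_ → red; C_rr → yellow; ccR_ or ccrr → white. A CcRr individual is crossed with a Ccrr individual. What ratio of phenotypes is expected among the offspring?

Cross: CcRr × Ccrr — consider each gene separately:
C gene: Cc × Cc → 1 CC, 2 Cc, 1 cc → 3 C_ : 1 cc (out of 4)
R gene: Rr × rr → 2 Rr, 2 rr → 2 R_ : 2 rr (out of 4)
Genotype classes (out of 4 × 4 = 16): C_R_ = 3×2 = 6; C_rr = 3×2 = 6; ccR_ = 1×2 = 2; ccrr = 1×2 = 2
Apply the phenotype rules: C_R_ (6) → red; C_rr (6) → yellow; ccR_ (2) + ccrr (2) → white
Phenotype counts (out of 16): 6 red, 6 yellow, 4 white
Ratio: 3 red : 3 yellow : 2 white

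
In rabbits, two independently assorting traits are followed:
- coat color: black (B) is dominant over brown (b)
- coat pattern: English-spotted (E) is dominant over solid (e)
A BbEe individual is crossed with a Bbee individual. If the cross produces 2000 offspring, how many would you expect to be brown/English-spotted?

Dihybrid cross BbEe × Bbee — consider each gene separately:
coat color: Bb × Bb → 1 BB, 2 Bb, 1 bb → 3 B_ : 1 bb (out of 4)
coat pattern: Ee × ee → 2 Ee, 2 ee → 2 E_ : 2 ee (out of 4)
Combine (counts out of 4 × 4 = 16): black/English-spotted (B_E_) = 3×2 = 6; black/solid (B_ee) = 3×2 = 6; brown/English-spotted (bbE_) = 1×2 = 2; brown/solid (bbee) = 1×2 = 2
Phenotype counts (out of 16): 6 black/English-spotted, 6 black/solid, 2 brown/English-spotted, 2 brown/solid
brown/English-spotted: 2 out of 16 → fraction 1/8
Expected count = 1/8 × 2000 = 250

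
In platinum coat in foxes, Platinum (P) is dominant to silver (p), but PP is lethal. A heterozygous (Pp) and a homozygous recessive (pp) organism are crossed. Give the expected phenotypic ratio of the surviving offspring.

Cross: Pp × pp
Punnett square offspring (before lethality): 2 Pp, 2 pp
No PP offspring are produced in this cross.
Ratio: 1 platinum : 1 silver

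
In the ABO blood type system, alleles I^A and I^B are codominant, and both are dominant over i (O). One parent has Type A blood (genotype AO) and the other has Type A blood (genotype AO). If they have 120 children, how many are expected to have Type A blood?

Cross: AO × AO
Possible offspring genotypes: 1 AA, 2 AO, 1 OO
Blood type counts: 3 Type A, 1 Type O
Probability of Type A: 3/4
Expected count = 3/4 × 120 = 90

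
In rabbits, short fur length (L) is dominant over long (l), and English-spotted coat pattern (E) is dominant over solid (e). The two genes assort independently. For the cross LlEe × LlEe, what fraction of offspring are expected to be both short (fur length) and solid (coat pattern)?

Dihybrid cross LlEe × LlEe — consider each gene separately:
fur length: Ll × Ll → 1 LL, 2 Ll, 1 ll → 3 L_ : 1 ll (out of 4)
coat pattern: Ee × Ee → 1 EE, 2 Ee, 1 ee → 3 E_ : 1 ee (out of 4)
Looking for: short (L_) and solid (ee)
P(short) = 3/4, P(solid) = 1/4
P(both) = 3/4 × 1/4 = 3/16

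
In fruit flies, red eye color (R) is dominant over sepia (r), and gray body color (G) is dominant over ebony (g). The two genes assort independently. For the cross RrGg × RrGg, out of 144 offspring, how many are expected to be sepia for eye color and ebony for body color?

Dihybrid cross RrGg × RrGg — consider each gene separately:
eye color: Rr × Rr → 1 RR, 2 Rr, 1 rr → 3 R_ : 1 rr (out of 4)
body color: Gg × Gg → 1 GG, 2 Gg, 1 gg → 3 G_ : 1 gg (out of 4)
Looking for: sepia (rr) and ebony (gg)
P(sepia) = 1/4, P(ebony) = 1/4
P(both) = 1/4 × 1/4 = 1/16
Expected count = 1/16 × 144 = 9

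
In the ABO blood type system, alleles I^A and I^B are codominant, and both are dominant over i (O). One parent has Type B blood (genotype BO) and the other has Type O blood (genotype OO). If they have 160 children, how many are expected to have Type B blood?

Cross: BO × OO
Possible offspring genotypes: 2 BO, 2 OO
Blood type counts: 2 Type B, 2 Type O
Probability of Type B: 2/4 = 1/2
Expected count = 1/2 × 160 = 80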